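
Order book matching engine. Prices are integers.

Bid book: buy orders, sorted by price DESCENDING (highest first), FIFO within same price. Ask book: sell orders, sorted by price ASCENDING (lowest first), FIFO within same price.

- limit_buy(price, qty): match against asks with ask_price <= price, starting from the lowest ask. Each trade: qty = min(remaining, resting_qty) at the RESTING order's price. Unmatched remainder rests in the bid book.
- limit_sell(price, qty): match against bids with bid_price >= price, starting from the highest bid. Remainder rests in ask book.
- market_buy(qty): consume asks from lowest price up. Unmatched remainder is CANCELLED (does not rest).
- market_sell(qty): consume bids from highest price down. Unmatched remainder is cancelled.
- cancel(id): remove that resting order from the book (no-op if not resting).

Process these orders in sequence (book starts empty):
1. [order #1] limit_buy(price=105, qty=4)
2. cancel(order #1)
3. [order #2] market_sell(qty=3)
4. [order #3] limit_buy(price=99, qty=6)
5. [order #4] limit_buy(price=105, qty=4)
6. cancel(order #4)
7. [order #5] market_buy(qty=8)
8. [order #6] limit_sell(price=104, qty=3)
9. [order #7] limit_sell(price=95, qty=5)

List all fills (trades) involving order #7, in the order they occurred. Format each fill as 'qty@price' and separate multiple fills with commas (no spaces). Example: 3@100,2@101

After op 1 [order #1] limit_buy(price=105, qty=4): fills=none; bids=[#1:4@105] asks=[-]
After op 2 cancel(order #1): fills=none; bids=[-] asks=[-]
After op 3 [order #2] market_sell(qty=3): fills=none; bids=[-] asks=[-]
After op 4 [order #3] limit_buy(price=99, qty=6): fills=none; bids=[#3:6@99] asks=[-]
After op 5 [order #4] limit_buy(price=105, qty=4): fills=none; bids=[#4:4@105 #3:6@99] asks=[-]
After op 6 cancel(order #4): fills=none; bids=[#3:6@99] asks=[-]
After op 7 [order #5] market_buy(qty=8): fills=none; bids=[#3:6@99] asks=[-]
After op 8 [order #6] limit_sell(price=104, qty=3): fills=none; bids=[#3:6@99] asks=[#6:3@104]
After op 9 [order #7] limit_sell(price=95, qty=5): fills=#3x#7:5@99; bids=[#3:1@99] asks=[#6:3@104]

Answer: 5@99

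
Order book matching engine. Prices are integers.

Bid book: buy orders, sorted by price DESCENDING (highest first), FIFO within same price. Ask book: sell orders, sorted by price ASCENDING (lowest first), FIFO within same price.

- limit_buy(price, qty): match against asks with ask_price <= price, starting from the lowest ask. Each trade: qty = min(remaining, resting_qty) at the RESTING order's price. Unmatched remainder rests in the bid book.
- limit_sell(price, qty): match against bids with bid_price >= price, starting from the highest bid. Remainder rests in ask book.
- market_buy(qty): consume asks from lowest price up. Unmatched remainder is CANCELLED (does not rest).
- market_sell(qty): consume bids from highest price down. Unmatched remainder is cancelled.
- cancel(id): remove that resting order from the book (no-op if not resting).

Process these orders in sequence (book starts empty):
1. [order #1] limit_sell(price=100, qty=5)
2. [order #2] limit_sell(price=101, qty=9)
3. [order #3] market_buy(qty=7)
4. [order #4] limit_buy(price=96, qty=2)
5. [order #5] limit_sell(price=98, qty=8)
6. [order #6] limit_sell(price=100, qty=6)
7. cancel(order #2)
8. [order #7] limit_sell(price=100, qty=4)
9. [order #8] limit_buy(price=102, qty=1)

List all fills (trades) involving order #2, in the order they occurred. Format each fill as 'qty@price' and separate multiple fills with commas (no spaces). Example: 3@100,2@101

Answer: 2@101

Derivation:
After op 1 [order #1] limit_sell(price=100, qty=5): fills=none; bids=[-] asks=[#1:5@100]
After op 2 [order #2] limit_sell(price=101, qty=9): fills=none; bids=[-] asks=[#1:5@100 #2:9@101]
After op 3 [order #3] market_buy(qty=7): fills=#3x#1:5@100 #3x#2:2@101; bids=[-] asks=[#2:7@101]
After op 4 [order #4] limit_buy(price=96, qty=2): fills=none; bids=[#4:2@96] asks=[#2:7@101]
After op 5 [order #5] limit_sell(price=98, qty=8): fills=none; bids=[#4:2@96] asks=[#5:8@98 #2:7@101]
After op 6 [order #6] limit_sell(price=100, qty=6): fills=none; bids=[#4:2@96] asks=[#5:8@98 #6:6@100 #2:7@101]
After op 7 cancel(order #2): fills=none; bids=[#4:2@96] asks=[#5:8@98 #6:6@100]
After op 8 [order #7] limit_sell(price=100, qty=4): fills=none; bids=[#4:2@96] asks=[#5:8@98 #6:6@100 #7:4@100]
After op 9 [order #8] limit_buy(price=102, qty=1): fills=#8x#5:1@98; bids=[#4:2@96] asks=[#5:7@98 #6:6@100 #7:4@100]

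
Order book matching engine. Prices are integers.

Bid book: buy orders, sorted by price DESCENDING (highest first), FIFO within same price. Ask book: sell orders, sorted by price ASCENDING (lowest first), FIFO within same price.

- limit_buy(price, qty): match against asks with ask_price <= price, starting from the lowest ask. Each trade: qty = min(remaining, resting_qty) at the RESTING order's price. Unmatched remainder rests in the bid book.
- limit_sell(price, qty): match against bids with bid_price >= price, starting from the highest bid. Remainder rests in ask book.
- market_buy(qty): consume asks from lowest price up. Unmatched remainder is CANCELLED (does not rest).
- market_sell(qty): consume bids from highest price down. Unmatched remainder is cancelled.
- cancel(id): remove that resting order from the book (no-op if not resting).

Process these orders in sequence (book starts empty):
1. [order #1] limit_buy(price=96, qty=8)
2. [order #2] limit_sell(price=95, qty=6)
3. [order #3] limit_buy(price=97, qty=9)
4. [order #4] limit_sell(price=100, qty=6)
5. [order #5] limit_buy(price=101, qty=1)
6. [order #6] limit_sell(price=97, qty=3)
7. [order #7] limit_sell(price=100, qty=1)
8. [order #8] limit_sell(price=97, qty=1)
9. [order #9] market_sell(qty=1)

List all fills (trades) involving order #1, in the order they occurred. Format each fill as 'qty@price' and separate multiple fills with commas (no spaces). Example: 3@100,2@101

After op 1 [order #1] limit_buy(price=96, qty=8): fills=none; bids=[#1:8@96] asks=[-]
After op 2 [order #2] limit_sell(price=95, qty=6): fills=#1x#2:6@96; bids=[#1:2@96] asks=[-]
After op 3 [order #3] limit_buy(price=97, qty=9): fills=none; bids=[#3:9@97 #1:2@96] asks=[-]
After op 4 [order #4] limit_sell(price=100, qty=6): fills=none; bids=[#3:9@97 #1:2@96] asks=[#4:6@100]
After op 5 [order #5] limit_buy(price=101, qty=1): fills=#5x#4:1@100; bids=[#3:9@97 #1:2@96] asks=[#4:5@100]
After op 6 [order #6] limit_sell(price=97, qty=3): fills=#3x#6:3@97; bids=[#3:6@97 #1:2@96] asks=[#4:5@100]
After op 7 [order #7] limit_sell(price=100, qty=1): fills=none; bids=[#3:6@97 #1:2@96] asks=[#4:5@100 #7:1@100]
After op 8 [order #8] limit_sell(price=97, qty=1): fills=#3x#8:1@97; bids=[#3:5@97 #1:2@96] asks=[#4:5@100 #7:1@100]
After op 9 [order #9] market_sell(qty=1): fills=#3x#9:1@97; bids=[#3:4@97 #1:2@96] asks=[#4:5@100 #7:1@100]

Answer: 6@96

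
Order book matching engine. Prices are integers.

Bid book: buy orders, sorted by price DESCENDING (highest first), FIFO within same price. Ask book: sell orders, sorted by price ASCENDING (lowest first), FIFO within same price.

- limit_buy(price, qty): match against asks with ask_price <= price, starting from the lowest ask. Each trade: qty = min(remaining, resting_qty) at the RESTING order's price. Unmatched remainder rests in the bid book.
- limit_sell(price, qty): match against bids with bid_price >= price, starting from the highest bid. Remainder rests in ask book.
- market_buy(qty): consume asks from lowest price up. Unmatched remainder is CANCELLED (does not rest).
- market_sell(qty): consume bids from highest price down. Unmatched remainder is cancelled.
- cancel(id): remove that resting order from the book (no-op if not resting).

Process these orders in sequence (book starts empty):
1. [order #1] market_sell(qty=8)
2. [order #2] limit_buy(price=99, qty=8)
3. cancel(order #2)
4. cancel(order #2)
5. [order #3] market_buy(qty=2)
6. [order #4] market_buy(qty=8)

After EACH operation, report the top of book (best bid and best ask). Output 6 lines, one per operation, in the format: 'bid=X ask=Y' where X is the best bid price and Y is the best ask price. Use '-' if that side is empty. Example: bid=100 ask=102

Answer: bid=- ask=-
bid=99 ask=-
bid=- ask=-
bid=- ask=-
bid=- ask=-
bid=- ask=-

Derivation:
After op 1 [order #1] market_sell(qty=8): fills=none; bids=[-] asks=[-]
After op 2 [order #2] limit_buy(price=99, qty=8): fills=none; bids=[#2:8@99] asks=[-]
After op 3 cancel(order #2): fills=none; bids=[-] asks=[-]
After op 4 cancel(order #2): fills=none; bids=[-] asks=[-]
After op 5 [order #3] market_buy(qty=2): fills=none; bids=[-] asks=[-]
After op 6 [order #4] market_buy(qty=8): fills=none; bids=[-] asks=[-]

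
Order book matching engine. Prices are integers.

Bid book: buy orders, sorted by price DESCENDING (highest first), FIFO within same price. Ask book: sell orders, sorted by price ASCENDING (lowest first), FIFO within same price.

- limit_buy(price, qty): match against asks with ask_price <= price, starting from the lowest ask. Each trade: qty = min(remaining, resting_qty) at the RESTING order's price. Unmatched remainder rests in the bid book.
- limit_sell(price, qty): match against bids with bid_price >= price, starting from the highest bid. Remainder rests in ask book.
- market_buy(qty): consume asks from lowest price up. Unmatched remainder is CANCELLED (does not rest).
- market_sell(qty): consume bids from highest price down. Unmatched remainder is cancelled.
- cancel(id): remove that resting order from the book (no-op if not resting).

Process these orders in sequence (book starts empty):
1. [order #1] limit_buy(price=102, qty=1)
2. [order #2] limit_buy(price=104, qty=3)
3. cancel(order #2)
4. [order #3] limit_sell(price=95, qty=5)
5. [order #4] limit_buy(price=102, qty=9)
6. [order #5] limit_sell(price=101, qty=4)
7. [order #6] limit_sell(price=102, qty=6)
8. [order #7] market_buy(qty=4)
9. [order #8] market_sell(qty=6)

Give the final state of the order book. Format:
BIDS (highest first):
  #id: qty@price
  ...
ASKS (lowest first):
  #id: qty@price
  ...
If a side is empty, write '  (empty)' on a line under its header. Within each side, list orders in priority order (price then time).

After op 1 [order #1] limit_buy(price=102, qty=1): fills=none; bids=[#1:1@102] asks=[-]
After op 2 [order #2] limit_buy(price=104, qty=3): fills=none; bids=[#2:3@104 #1:1@102] asks=[-]
After op 3 cancel(order #2): fills=none; bids=[#1:1@102] asks=[-]
After op 4 [order #3] limit_sell(price=95, qty=5): fills=#1x#3:1@102; bids=[-] asks=[#3:4@95]
After op 5 [order #4] limit_buy(price=102, qty=9): fills=#4x#3:4@95; bids=[#4:5@102] asks=[-]
After op 6 [order #5] limit_sell(price=101, qty=4): fills=#4x#5:4@102; bids=[#4:1@102] asks=[-]
After op 7 [order #6] limit_sell(price=102, qty=6): fills=#4x#6:1@102; bids=[-] asks=[#6:5@102]
After op 8 [order #7] market_buy(qty=4): fills=#7x#6:4@102; bids=[-] asks=[#6:1@102]
After op 9 [order #8] market_sell(qty=6): fills=none; bids=[-] asks=[#6:1@102]

Answer: BIDS (highest first):
  (empty)
ASKS (lowest first):
  #6: 1@102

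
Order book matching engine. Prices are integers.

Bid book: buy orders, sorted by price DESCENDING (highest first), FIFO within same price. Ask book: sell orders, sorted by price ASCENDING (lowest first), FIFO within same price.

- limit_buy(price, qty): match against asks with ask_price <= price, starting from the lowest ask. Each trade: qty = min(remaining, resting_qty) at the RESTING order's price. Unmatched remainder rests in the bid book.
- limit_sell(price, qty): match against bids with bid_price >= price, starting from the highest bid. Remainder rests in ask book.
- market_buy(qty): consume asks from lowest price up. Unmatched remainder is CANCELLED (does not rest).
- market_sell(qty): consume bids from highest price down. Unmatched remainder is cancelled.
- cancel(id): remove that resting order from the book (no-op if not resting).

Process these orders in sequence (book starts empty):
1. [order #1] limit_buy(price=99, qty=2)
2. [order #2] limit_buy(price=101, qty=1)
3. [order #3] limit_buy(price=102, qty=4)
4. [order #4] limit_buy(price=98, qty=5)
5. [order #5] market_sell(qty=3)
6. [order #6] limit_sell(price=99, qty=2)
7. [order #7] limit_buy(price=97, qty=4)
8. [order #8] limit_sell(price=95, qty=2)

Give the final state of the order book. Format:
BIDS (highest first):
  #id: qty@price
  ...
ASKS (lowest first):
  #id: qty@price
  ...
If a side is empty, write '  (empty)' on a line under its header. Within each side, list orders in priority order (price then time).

After op 1 [order #1] limit_buy(price=99, qty=2): fills=none; bids=[#1:2@99] asks=[-]
After op 2 [order #2] limit_buy(price=101, qty=1): fills=none; bids=[#2:1@101 #1:2@99] asks=[-]
After op 3 [order #3] limit_buy(price=102, qty=4): fills=none; bids=[#3:4@102 #2:1@101 #1:2@99] asks=[-]
After op 4 [order #4] limit_buy(price=98, qty=5): fills=none; bids=[#3:4@102 #2:1@101 #1:2@99 #4:5@98] asks=[-]
After op 5 [order #5] market_sell(qty=3): fills=#3x#5:3@102; bids=[#3:1@102 #2:1@101 #1:2@99 #4:5@98] asks=[-]
After op 6 [order #6] limit_sell(price=99, qty=2): fills=#3x#6:1@102 #2x#6:1@101; bids=[#1:2@99 #4:5@98] asks=[-]
After op 7 [order #7] limit_buy(price=97, qty=4): fills=none; bids=[#1:2@99 #4:5@98 #7:4@97] asks=[-]
After op 8 [order #8] limit_sell(price=95, qty=2): fills=#1x#8:2@99; bids=[#4:5@98 #7:4@97] asks=[-]

Answer: BIDS (highest first):
  #4: 5@98
  #7: 4@97
ASKS (lowest first):
  (empty)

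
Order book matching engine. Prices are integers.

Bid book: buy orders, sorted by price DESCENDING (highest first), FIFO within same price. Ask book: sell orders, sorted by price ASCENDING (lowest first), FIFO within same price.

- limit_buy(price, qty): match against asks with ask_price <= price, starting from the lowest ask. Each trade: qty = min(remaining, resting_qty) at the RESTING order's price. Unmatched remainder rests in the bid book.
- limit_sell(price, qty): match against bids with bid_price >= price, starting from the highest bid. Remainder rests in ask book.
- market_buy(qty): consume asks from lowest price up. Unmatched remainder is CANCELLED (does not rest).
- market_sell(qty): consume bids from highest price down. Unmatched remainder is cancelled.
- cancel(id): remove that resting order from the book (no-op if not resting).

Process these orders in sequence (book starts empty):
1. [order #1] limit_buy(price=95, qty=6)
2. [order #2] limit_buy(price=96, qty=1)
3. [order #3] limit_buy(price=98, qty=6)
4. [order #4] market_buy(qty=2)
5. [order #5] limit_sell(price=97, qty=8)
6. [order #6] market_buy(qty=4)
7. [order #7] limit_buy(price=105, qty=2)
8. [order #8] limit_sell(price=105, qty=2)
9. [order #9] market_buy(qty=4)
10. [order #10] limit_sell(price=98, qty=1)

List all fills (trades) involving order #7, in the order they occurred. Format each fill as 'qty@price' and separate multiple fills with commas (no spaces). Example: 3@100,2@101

Answer: 2@105

Derivation:
After op 1 [order #1] limit_buy(price=95, qty=6): fills=none; bids=[#1:6@95] asks=[-]
After op 2 [order #2] limit_buy(price=96, qty=1): fills=none; bids=[#2:1@96 #1:6@95] asks=[-]
After op 3 [order #3] limit_buy(price=98, qty=6): fills=none; bids=[#3:6@98 #2:1@96 #1:6@95] asks=[-]
After op 4 [order #4] market_buy(qty=2): fills=none; bids=[#3:6@98 #2:1@96 #1:6@95] asks=[-]
After op 5 [order #5] limit_sell(price=97, qty=8): fills=#3x#5:6@98; bids=[#2:1@96 #1:6@95] asks=[#5:2@97]
After op 6 [order #6] market_buy(qty=4): fills=#6x#5:2@97; bids=[#2:1@96 #1:6@95] asks=[-]
After op 7 [order #7] limit_buy(price=105, qty=2): fills=none; bids=[#7:2@105 #2:1@96 #1:6@95] asks=[-]
After op 8 [order #8] limit_sell(price=105, qty=2): fills=#7x#8:2@105; bids=[#2:1@96 #1:6@95] asks=[-]
After op 9 [order #9] market_buy(qty=4): fills=none; bids=[#2:1@96 #1:6@95] asks=[-]
After op 10 [order #10] limit_sell(price=98, qty=1): fills=none; bids=[#2:1@96 #1:6@95] asks=[#10:1@98]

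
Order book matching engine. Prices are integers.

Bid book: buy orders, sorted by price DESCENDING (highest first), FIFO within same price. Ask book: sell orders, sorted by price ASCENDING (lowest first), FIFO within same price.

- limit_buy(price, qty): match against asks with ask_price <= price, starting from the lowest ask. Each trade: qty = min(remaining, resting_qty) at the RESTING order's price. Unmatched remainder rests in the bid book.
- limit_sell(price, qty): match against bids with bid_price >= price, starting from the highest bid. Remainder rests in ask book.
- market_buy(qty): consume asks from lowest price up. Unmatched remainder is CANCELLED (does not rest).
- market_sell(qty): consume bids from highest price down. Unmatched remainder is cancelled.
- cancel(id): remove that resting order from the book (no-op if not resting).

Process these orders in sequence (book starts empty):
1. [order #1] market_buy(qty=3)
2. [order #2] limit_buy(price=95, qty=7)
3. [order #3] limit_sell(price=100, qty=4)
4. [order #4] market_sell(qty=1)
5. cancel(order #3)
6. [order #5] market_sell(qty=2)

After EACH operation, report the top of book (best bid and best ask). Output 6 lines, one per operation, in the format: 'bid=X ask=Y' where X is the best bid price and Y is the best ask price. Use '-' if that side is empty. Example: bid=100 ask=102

After op 1 [order #1] market_buy(qty=3): fills=none; bids=[-] asks=[-]
After op 2 [order #2] limit_buy(price=95, qty=7): fills=none; bids=[#2:7@95] asks=[-]
After op 3 [order #3] limit_sell(price=100, qty=4): fills=none; bids=[#2:7@95] asks=[#3:4@100]
After op 4 [order #4] market_sell(qty=1): fills=#2x#4:1@95; bids=[#2:6@95] asks=[#3:4@100]
After op 5 cancel(order #3): fills=none; bids=[#2:6@95] asks=[-]
After op 6 [order #5] market_sell(qty=2): fills=#2x#5:2@95; bids=[#2:4@95] asks=[-]

Answer: bid=- ask=-
bid=95 ask=-
bid=95 ask=100
bid=95 ask=100
bid=95 ask=-
bid=95 ask=-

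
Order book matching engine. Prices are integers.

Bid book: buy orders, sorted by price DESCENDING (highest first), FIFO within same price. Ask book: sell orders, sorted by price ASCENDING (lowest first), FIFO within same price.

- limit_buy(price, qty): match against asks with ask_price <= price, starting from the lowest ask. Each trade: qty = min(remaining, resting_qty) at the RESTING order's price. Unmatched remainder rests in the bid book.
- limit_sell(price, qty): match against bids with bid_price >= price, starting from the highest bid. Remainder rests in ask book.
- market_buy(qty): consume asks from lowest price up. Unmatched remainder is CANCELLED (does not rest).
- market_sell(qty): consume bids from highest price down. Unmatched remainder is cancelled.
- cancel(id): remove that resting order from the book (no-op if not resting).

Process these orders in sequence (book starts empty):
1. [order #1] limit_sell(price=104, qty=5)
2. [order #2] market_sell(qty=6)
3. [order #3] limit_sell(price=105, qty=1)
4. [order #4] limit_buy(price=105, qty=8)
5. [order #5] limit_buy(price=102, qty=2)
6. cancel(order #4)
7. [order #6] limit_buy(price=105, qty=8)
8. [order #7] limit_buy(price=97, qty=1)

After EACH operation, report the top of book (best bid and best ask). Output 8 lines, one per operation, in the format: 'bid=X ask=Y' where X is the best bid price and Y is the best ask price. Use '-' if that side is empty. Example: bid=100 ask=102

Answer: bid=- ask=104
bid=- ask=104
bid=- ask=104
bid=105 ask=-
bid=105 ask=-
bid=102 ask=-
bid=105 ask=-
bid=105 ask=-

Derivation:
After op 1 [order #1] limit_sell(price=104, qty=5): fills=none; bids=[-] asks=[#1:5@104]
After op 2 [order #2] market_sell(qty=6): fills=none; bids=[-] asks=[#1:5@104]
After op 3 [order #3] limit_sell(price=105, qty=1): fills=none; bids=[-] asks=[#1:5@104 #3:1@105]
After op 4 [order #4] limit_buy(price=105, qty=8): fills=#4x#1:5@104 #4x#3:1@105; bids=[#4:2@105] asks=[-]
After op 5 [order #5] limit_buy(price=102, qty=2): fills=none; bids=[#4:2@105 #5:2@102] asks=[-]
After op 6 cancel(order #4): fills=none; bids=[#5:2@102] asks=[-]
After op 7 [order #6] limit_buy(price=105, qty=8): fills=none; bids=[#6:8@105 #5:2@102] asks=[-]
After op 8 [order #7] limit_buy(price=97, qty=1): fills=none; bids=[#6:8@105 #5:2@102 #7:1@97] asks=[-]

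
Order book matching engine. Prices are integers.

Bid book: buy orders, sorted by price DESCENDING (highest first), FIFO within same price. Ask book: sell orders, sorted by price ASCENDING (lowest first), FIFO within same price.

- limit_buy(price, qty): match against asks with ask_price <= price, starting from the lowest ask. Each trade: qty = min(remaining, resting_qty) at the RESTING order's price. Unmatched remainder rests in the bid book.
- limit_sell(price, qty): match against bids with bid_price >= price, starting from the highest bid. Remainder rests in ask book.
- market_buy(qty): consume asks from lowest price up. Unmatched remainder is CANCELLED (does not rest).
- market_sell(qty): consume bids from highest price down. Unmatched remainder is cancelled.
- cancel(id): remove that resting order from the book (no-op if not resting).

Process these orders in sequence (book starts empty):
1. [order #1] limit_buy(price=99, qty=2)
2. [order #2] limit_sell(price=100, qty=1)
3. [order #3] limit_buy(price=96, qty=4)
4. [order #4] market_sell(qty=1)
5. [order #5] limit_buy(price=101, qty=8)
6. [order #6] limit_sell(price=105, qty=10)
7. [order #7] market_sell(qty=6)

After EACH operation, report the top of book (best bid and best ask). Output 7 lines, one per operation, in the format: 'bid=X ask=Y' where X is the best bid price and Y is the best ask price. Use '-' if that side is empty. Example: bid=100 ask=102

Answer: bid=99 ask=-
bid=99 ask=100
bid=99 ask=100
bid=99 ask=100
bid=101 ask=-
bid=101 ask=105
bid=101 ask=105

Derivation:
After op 1 [order #1] limit_buy(price=99, qty=2): fills=none; bids=[#1:2@99] asks=[-]
After op 2 [order #2] limit_sell(price=100, qty=1): fills=none; bids=[#1:2@99] asks=[#2:1@100]
After op 3 [order #3] limit_buy(price=96, qty=4): fills=none; bids=[#1:2@99 #3:4@96] asks=[#2:1@100]
After op 4 [order #4] market_sell(qty=1): fills=#1x#4:1@99; bids=[#1:1@99 #3:4@96] asks=[#2:1@100]
After op 5 [order #5] limit_buy(price=101, qty=8): fills=#5x#2:1@100; bids=[#5:7@101 #1:1@99 #3:4@96] asks=[-]
After op 6 [order #6] limit_sell(price=105, qty=10): fills=none; bids=[#5:7@101 #1:1@99 #3:4@96] asks=[#6:10@105]
After op 7 [order #7] market_sell(qty=6): fills=#5x#7:6@101; bids=[#5:1@101 #1:1@99 #3:4@96] asks=[#6:10@105]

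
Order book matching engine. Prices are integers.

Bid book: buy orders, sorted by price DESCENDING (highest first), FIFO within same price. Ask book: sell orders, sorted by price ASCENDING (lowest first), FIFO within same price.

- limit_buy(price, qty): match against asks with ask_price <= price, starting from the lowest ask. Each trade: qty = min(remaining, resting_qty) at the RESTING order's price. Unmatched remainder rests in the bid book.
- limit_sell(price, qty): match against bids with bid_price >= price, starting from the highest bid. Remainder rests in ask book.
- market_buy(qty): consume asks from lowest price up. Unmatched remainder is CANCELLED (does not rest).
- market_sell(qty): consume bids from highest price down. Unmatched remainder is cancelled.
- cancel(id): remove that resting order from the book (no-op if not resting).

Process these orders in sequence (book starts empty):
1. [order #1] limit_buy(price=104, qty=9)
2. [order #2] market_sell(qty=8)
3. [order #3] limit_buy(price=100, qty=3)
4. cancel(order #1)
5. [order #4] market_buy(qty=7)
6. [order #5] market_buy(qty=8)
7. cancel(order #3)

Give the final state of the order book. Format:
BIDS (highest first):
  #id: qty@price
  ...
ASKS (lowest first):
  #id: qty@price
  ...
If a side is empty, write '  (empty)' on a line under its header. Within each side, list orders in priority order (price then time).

After op 1 [order #1] limit_buy(price=104, qty=9): fills=none; bids=[#1:9@104] asks=[-]
After op 2 [order #2] market_sell(qty=8): fills=#1x#2:8@104; bids=[#1:1@104] asks=[-]
After op 3 [order #3] limit_buy(price=100, qty=3): fills=none; bids=[#1:1@104 #3:3@100] asks=[-]
After op 4 cancel(order #1): fills=none; bids=[#3:3@100] asks=[-]
After op 5 [order #4] market_buy(qty=7): fills=none; bids=[#3:3@100] asks=[-]
After op 6 [order #5] market_buy(qty=8): fills=none; bids=[#3:3@100] asks=[-]
After op 7 cancel(order #3): fills=none; bids=[-] asks=[-]

Answer: BIDS (highest first):
  (empty)
ASKS (lowest first):
  (empty)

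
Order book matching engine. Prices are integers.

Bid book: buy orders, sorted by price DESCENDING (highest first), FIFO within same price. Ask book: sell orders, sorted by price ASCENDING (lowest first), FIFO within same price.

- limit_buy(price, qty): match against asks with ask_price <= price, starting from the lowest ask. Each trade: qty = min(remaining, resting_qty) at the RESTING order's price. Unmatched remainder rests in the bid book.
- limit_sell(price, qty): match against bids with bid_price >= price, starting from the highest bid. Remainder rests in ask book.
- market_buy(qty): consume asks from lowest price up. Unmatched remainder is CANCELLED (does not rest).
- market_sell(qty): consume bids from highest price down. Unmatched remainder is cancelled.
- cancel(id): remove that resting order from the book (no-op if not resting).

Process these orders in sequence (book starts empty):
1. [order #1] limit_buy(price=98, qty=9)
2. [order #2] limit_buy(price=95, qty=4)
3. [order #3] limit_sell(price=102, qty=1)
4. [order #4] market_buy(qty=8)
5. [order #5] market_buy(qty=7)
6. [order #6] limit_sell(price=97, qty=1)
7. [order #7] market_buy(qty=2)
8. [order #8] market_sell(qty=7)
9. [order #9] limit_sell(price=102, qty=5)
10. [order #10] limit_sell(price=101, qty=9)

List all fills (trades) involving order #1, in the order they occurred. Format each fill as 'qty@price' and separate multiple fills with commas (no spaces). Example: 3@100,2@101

Answer: 1@98,7@98

Derivation:
After op 1 [order #1] limit_buy(price=98, qty=9): fills=none; bids=[#1:9@98] asks=[-]
After op 2 [order #2] limit_buy(price=95, qty=4): fills=none; bids=[#1:9@98 #2:4@95] asks=[-]
After op 3 [order #3] limit_sell(price=102, qty=1): fills=none; bids=[#1:9@98 #2:4@95] asks=[#3:1@102]
After op 4 [order #4] market_buy(qty=8): fills=#4x#3:1@102; bids=[#1:9@98 #2:4@95] asks=[-]
After op 5 [order #5] market_buy(qty=7): fills=none; bids=[#1:9@98 #2:4@95] asks=[-]
After op 6 [order #6] limit_sell(price=97, qty=1): fills=#1x#6:1@98; bids=[#1:8@98 #2:4@95] asks=[-]
After op 7 [order #7] market_buy(qty=2): fills=none; bids=[#1:8@98 #2:4@95] asks=[-]
After op 8 [order #8] market_sell(qty=7): fills=#1x#8:7@98; bids=[#1:1@98 #2:4@95] asks=[-]
After op 9 [order #9] limit_sell(price=102, qty=5): fills=none; bids=[#1:1@98 #2:4@95] asks=[#9:5@102]
After op 10 [order #10] limit_sell(price=101, qty=9): fills=none; bids=[#1:1@98 #2:4@95] asks=[#10:9@101 #9:5@102]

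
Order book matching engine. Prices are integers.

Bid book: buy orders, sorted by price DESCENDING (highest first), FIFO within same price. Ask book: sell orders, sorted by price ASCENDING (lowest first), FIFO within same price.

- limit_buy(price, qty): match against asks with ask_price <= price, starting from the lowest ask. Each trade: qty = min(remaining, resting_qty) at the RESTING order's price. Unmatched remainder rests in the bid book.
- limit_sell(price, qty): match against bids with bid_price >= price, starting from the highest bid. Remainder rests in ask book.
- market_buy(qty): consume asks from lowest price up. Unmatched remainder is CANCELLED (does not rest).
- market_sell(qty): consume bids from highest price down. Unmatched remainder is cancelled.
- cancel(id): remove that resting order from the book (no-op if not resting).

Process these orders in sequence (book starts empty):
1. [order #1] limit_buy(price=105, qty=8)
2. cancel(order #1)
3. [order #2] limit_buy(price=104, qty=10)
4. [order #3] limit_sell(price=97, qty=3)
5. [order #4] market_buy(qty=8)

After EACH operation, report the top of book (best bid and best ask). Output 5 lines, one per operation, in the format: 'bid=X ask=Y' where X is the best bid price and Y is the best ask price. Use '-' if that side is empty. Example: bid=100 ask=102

After op 1 [order #1] limit_buy(price=105, qty=8): fills=none; bids=[#1:8@105] asks=[-]
After op 2 cancel(order #1): fills=none; bids=[-] asks=[-]
After op 3 [order #2] limit_buy(price=104, qty=10): fills=none; bids=[#2:10@104] asks=[-]
After op 4 [order #3] limit_sell(price=97, qty=3): fills=#2x#3:3@104; bids=[#2:7@104] asks=[-]
After op 5 [order #4] market_buy(qty=8): fills=none; bids=[#2:7@104] asks=[-]

Answer: bid=105 ask=-
bid=- ask=-
bid=104 ask=-
bid=104 ask=-
bid=104 ask=-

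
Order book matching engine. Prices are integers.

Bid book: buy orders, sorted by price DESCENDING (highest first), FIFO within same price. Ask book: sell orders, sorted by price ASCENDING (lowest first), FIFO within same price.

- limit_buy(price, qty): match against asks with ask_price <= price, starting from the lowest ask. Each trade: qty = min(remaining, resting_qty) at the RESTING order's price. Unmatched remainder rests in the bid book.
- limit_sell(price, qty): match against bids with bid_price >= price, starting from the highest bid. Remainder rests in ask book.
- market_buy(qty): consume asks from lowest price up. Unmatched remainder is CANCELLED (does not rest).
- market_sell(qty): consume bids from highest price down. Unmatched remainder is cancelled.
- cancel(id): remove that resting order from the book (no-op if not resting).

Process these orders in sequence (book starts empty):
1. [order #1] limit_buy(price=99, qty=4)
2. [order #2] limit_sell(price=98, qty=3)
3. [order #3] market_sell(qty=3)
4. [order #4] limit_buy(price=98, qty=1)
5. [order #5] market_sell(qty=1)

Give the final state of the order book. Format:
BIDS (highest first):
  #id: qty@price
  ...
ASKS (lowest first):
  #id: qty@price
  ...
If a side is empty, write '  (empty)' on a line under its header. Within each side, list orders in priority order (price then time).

Answer: BIDS (highest first):
  (empty)
ASKS (lowest first):
  (empty)

Derivation:
After op 1 [order #1] limit_buy(price=99, qty=4): fills=none; bids=[#1:4@99] asks=[-]
After op 2 [order #2] limit_sell(price=98, qty=3): fills=#1x#2:3@99; bids=[#1:1@99] asks=[-]
After op 3 [order #3] market_sell(qty=3): fills=#1x#3:1@99; bids=[-] asks=[-]
After op 4 [order #4] limit_buy(price=98, qty=1): fills=none; bids=[#4:1@98] asks=[-]
After op 5 [order #5] market_sell(qty=1): fills=#4x#5:1@98; bids=[-] asks=[-]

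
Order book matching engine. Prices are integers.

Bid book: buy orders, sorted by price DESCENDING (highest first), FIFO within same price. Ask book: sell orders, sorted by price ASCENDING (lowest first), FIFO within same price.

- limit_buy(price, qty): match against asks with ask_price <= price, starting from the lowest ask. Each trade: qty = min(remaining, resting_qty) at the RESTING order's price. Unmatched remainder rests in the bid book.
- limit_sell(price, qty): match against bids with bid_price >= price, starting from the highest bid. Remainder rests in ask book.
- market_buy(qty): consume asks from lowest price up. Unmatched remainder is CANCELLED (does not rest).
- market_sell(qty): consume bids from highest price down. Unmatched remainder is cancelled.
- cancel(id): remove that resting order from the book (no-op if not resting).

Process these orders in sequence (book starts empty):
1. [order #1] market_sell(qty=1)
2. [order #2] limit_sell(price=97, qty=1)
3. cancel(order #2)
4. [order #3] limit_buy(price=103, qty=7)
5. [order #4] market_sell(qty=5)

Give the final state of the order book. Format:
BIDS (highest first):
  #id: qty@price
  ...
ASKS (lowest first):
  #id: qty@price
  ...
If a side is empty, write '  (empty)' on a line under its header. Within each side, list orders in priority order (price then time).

After op 1 [order #1] market_sell(qty=1): fills=none; bids=[-] asks=[-]
After op 2 [order #2] limit_sell(price=97, qty=1): fills=none; bids=[-] asks=[#2:1@97]
After op 3 cancel(order #2): fills=none; bids=[-] asks=[-]
After op 4 [order #3] limit_buy(price=103, qty=7): fills=none; bids=[#3:7@103] asks=[-]
After op 5 [order #4] market_sell(qty=5): fills=#3x#4:5@103; bids=[#3:2@103] asks=[-]

Answer: BIDS (highest first):
  #3: 2@103
ASKS (lowest first):
  (empty)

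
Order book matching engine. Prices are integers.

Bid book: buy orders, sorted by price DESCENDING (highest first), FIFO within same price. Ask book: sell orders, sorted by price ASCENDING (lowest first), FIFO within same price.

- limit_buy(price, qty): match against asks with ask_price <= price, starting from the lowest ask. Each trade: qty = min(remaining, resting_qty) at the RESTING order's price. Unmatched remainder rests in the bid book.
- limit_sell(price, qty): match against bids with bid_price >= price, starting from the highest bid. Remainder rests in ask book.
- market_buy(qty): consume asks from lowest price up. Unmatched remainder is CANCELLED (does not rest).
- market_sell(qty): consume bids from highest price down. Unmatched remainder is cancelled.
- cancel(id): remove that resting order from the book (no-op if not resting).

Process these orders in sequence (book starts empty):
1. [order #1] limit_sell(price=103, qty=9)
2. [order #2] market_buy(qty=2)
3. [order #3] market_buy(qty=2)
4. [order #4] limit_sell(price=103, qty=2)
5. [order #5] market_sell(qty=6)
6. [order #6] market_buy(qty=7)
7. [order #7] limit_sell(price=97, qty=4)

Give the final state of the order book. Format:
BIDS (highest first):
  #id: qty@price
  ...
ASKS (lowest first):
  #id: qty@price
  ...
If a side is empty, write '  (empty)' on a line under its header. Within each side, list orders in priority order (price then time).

Answer: BIDS (highest first):
  (empty)
ASKS (lowest first):
  #7: 4@97

Derivation:
After op 1 [order #1] limit_sell(price=103, qty=9): fills=none; bids=[-] asks=[#1:9@103]
After op 2 [order #2] market_buy(qty=2): fills=#2x#1:2@103; bids=[-] asks=[#1:7@103]
After op 3 [order #3] market_buy(qty=2): fills=#3x#1:2@103; bids=[-] asks=[#1:5@103]
After op 4 [order #4] limit_sell(price=103, qty=2): fills=none; bids=[-] asks=[#1:5@103 #4:2@103]
After op 5 [order #5] market_sell(qty=6): fills=none; bids=[-] asks=[#1:5@103 #4:2@103]
After op 6 [order #6] market_buy(qty=7): fills=#6x#1:5@103 #6x#4:2@103; bids=[-] asks=[-]
After op 7 [order #7] limit_sell(price=97, qty=4): fills=none; bids=[-] asks=[#7:4@97]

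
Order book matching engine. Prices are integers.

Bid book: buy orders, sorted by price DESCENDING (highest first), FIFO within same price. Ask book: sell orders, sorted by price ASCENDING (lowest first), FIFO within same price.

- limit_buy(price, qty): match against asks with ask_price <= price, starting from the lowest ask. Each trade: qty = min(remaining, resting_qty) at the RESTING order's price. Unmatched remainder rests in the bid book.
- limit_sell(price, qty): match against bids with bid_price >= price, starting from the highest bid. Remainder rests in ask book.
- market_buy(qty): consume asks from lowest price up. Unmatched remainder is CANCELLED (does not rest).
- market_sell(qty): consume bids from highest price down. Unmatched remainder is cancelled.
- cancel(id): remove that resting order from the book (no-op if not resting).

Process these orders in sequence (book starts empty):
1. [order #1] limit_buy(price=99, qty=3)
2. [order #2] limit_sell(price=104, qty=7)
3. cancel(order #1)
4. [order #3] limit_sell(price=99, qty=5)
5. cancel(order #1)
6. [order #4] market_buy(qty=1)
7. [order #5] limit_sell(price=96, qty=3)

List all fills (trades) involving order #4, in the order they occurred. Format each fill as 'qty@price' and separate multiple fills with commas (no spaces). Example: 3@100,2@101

Answer: 1@99

Derivation:
After op 1 [order #1] limit_buy(price=99, qty=3): fills=none; bids=[#1:3@99] asks=[-]
After op 2 [order #2] limit_sell(price=104, qty=7): fills=none; bids=[#1:3@99] asks=[#2:7@104]
After op 3 cancel(order #1): fills=none; bids=[-] asks=[#2:7@104]
After op 4 [order #3] limit_sell(price=99, qty=5): fills=none; bids=[-] asks=[#3:5@99 #2:7@104]
After op 5 cancel(order #1): fills=none; bids=[-] asks=[#3:5@99 #2:7@104]
After op 6 [order #4] market_buy(qty=1): fills=#4x#3:1@99; bids=[-] asks=[#3:4@99 #2:7@104]
After op 7 [order #5] limit_sell(price=96, qty=3): fills=none; bids=[-] asks=[#5:3@96 #3:4@99 #2:7@104]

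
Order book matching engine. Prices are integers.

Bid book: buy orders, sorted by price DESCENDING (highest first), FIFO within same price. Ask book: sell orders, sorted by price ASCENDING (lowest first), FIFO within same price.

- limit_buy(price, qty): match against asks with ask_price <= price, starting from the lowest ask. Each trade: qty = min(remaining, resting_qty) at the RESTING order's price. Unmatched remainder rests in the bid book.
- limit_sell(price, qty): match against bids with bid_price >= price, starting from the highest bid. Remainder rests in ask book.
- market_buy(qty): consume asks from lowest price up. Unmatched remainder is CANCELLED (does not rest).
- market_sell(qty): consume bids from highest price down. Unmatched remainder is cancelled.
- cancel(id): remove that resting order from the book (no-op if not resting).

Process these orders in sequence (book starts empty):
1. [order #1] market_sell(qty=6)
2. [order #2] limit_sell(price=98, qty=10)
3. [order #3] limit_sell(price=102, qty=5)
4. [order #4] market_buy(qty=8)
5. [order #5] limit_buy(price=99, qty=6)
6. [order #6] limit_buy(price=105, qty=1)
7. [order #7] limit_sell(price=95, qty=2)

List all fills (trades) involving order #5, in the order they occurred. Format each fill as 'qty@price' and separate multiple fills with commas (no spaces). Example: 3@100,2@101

After op 1 [order #1] market_sell(qty=6): fills=none; bids=[-] asks=[-]
After op 2 [order #2] limit_sell(price=98, qty=10): fills=none; bids=[-] asks=[#2:10@98]
After op 3 [order #3] limit_sell(price=102, qty=5): fills=none; bids=[-] asks=[#2:10@98 #3:5@102]
After op 4 [order #4] market_buy(qty=8): fills=#4x#2:8@98; bids=[-] asks=[#2:2@98 #3:5@102]
After op 5 [order #5] limit_buy(price=99, qty=6): fills=#5x#2:2@98; bids=[#5:4@99] asks=[#3:5@102]
After op 6 [order #6] limit_buy(price=105, qty=1): fills=#6x#3:1@102; bids=[#5:4@99] asks=[#3:4@102]
After op 7 [order #7] limit_sell(price=95, qty=2): fills=#5x#7:2@99; bids=[#5:2@99] asks=[#3:4@102]

Answer: 2@98,2@99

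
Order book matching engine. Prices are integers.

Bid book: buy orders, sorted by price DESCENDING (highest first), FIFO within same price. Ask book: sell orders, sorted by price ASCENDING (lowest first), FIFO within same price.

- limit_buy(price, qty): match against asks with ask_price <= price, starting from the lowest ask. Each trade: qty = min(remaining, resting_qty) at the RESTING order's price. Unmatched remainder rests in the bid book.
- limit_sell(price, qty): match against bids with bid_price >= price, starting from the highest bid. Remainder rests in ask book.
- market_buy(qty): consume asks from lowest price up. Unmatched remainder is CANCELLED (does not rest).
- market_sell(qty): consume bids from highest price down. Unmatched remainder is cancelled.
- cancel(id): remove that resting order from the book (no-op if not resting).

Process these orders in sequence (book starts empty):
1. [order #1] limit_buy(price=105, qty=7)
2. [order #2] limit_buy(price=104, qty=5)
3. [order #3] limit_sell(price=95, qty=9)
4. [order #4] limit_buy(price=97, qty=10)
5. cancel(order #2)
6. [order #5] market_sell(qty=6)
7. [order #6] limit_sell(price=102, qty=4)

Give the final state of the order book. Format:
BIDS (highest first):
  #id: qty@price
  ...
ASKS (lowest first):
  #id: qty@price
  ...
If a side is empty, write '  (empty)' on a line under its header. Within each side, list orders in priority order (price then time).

Answer: BIDS (highest first):
  #4: 4@97
ASKS (lowest first):
  #6: 4@102

Derivation:
After op 1 [order #1] limit_buy(price=105, qty=7): fills=none; bids=[#1:7@105] asks=[-]
After op 2 [order #2] limit_buy(price=104, qty=5): fills=none; bids=[#1:7@105 #2:5@104] asks=[-]
After op 3 [order #3] limit_sell(price=95, qty=9): fills=#1x#3:7@105 #2x#3:2@104; bids=[#2:3@104] asks=[-]
After op 4 [order #4] limit_buy(price=97, qty=10): fills=none; bids=[#2:3@104 #4:10@97] asks=[-]
After op 5 cancel(order #2): fills=none; bids=[#4:10@97] asks=[-]
After op 6 [order #5] market_sell(qty=6): fills=#4x#5:6@97; bids=[#4:4@97] asks=[-]
After op 7 [order #6] limit_sell(price=102, qty=4): fills=none; bids=[#4:4@97] asks=[#6:4@102]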